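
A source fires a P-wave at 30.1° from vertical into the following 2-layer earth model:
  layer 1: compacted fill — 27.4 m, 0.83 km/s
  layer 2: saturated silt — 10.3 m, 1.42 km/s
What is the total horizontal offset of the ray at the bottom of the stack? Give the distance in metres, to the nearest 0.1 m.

33.1 m

p = sin θ₁/V₁ = sin 30.1°/0.83 = 6.0423e-01 s/km is conserved through the stack.
Layer 1: θ = 30.10°; offset = 27.4·tan 30.10° = 15.883 m.
Layer 2: sin θ = p·1.42 = 0.8580 → θ = 59.09°; offset = 10.3·tan 59.09° = 17.206 m.
Σ offsets = 33.089 m.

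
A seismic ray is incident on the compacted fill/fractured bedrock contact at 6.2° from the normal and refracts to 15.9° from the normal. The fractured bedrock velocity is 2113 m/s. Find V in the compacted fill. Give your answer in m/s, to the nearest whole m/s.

833 m/s

Snell's law: sin 6.2°/V₁ = sin 15.9°/V₂.
V₁ = V₂·sin 6.2°/sin 15.9° = 2113 × 0.3942 = 832.98 m/s.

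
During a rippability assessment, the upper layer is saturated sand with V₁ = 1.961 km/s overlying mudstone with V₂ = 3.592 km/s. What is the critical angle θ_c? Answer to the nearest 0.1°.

33.1°

Critical incidence: sin θ_c = V₁/V₂ = 1.961/3.592 = 0.5459.
θ_c = arcsin 0.5459 = 33.09°.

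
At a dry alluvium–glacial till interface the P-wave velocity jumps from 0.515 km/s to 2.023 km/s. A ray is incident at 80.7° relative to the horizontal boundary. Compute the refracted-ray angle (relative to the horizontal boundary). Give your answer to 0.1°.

50.6°

Angle from the normal: 90° − 80.7° = 9.3°.
sin θ₁/V₁ = sin θ₂/V₂ ⇒ sin θ₂ = 2.023·sin 9.3°/0.515 = 2.023·0.1616/0.515 = 0.6348.
θ₂ = arcsin 0.6348 = 39.41° from the normal.
From the interface: 90° − 39.41° = 50.59°.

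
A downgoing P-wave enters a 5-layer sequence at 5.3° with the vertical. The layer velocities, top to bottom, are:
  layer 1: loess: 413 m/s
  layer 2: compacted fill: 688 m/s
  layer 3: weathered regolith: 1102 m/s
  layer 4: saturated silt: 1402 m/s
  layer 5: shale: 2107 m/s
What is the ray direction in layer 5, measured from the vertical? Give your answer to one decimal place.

28.1°

Snell's law across each interface conserves sin θ / V, so sin θ_5 = V_5·sin θ₁/V₁.
sin θ_5 = 2107 × sin 5.3° / 413 = 0.4712.
θ_5 = arcsin 0.4712 = 28.12°.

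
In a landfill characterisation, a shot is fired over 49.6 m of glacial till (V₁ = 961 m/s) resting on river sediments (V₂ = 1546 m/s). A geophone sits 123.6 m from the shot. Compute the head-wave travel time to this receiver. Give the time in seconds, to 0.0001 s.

t = x/V₂ + 2h·√(V₂²−V₁²)/(V₁V₂).
√(V₂²−V₁²) = √(1546²−961²) = 1211.0 m/s; delay term = 2·49.6·1211.0/(961·1546) = 0.08086 s.
t = 123.6/1546 + 0.08086 = 0.16081 s.

0.1608 s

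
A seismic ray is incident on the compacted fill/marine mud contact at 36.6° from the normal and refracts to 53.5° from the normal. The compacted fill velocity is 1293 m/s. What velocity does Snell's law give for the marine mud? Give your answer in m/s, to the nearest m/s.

1743 m/s

Snell's law: sin 36.6°/V₁ = sin 53.5°/V₂.
V₂ = V₁·sin 53.5°/sin 36.6° = 1293 × 1.3482 = 1743.28 m/s.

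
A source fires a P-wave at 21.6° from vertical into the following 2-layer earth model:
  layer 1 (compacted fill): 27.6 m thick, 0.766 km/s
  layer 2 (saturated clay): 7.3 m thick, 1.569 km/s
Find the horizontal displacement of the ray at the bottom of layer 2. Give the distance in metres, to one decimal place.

Apply Snell's law at each interface; in layer i the horizontal offset is hᵢ·tan θᵢ.
Layer 1: θ = 21.60°; offset = 27.6·tan 21.60° = 10.928 m.
Layer 2: sin θ = 1.569·sin 21.6°/0.766 = 0.7540, θ = 48.94°; offset = 7.3·tan 48.94° = 8.380 m.
Σ offsets = 19.308 m.

19.3 m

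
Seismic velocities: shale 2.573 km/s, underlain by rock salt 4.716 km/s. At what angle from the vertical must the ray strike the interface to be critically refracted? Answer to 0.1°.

Critical incidence: sin θ_c = V₁/V₂ = 2.573/4.716 = 0.5456.
θ_c = arcsin 0.5456 = 33.06°.

33.1°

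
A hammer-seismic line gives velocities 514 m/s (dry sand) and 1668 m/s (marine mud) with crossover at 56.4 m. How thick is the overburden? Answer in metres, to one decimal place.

20.5 m

h = (x_cross/2)·√((V₂−V₁)/(V₂+V₁)).
(V₂−V₁)/(V₂+V₁) = (1668−514)/(1668+514) = 0.5289; √ = 0.7272.
h = (56.4/2)·0.7272 = 20.51 m.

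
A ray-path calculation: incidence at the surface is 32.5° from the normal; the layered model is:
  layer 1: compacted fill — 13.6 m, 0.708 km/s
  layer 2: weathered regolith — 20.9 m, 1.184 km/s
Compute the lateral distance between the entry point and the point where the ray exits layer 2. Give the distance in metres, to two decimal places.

Apply Snell's law at each interface; in layer i the horizontal offset is hᵢ·tan θᵢ.
Layer 1: θ = 32.50°; offset = 13.6·tan 32.50° = 8.6642 m.
Layer 2: sin θ = 1.184·sin 32.5°/0.708 = 0.8985, θ = 63.97°; offset = 20.9·tan 63.97° = 42.7872 m.
Total horizontal offset = 51.4513 m.

51.45 m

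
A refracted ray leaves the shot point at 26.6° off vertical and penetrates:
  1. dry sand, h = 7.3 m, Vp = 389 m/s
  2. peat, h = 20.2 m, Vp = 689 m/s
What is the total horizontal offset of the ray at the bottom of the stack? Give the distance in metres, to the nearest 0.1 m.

30.0 m

Ray parameter p = sin 26.6° / 389 m/s = 1.1511e-03 s/m.
Layer 1: θ = 26.60°; offset = 7.3·tan 26.60° = 3.656 m.
Layer 2: sin θ = p·689 = 0.7931 → θ = 52.47°; offset = 20.2·tan 52.47° = 26.300 m.
Σ offsets = 29.956 m.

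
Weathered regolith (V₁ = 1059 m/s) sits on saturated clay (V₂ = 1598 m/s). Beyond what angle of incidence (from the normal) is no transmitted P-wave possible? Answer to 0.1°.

41.5°

Critical incidence: sin θ_c = V₁/V₂ = 1059/1598 = 0.6627.
θ_c = arcsin 0.6627 = 41.51°.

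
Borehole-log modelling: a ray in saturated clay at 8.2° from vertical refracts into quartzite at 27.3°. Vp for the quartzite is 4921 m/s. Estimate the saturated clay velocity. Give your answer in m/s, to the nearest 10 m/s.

Snell's law: sin 8.2°/V₁ = sin 27.3°/V₂.
V₁ = V₂·sin 8.2°/sin 27.3° = 4921 × 0.3110 = 1530.31 m/s.

1530 m/s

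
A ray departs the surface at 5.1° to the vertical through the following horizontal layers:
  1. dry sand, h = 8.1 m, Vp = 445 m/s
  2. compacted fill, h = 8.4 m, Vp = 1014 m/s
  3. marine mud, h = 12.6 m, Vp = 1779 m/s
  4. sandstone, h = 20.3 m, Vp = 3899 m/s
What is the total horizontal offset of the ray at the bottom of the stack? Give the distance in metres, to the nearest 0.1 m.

32.5 m

p = sin θ₁/V₁ = sin 5.1°/445 = 1.9976e-04 s/m is conserved through the stack.
Layer 1: θ = 5.10°; offset = 8.1·tan 5.10° = 0.723 m.
Layer 2: sin θ = p·1014 = 0.2026 → θ = 11.69°; offset = 8.4·tan 11.69° = 1.738 m.
Layer 3: sin θ = p·1779 = 0.3554 → θ = 20.82°; offset = 12.6·tan 20.82° = 4.790 m.
Layer 4: sin θ = p·3899 = 0.7789 → θ = 51.16°; offset = 20.3·tan 51.16° = 25.210 m.
Σ offsets = 32.461 m.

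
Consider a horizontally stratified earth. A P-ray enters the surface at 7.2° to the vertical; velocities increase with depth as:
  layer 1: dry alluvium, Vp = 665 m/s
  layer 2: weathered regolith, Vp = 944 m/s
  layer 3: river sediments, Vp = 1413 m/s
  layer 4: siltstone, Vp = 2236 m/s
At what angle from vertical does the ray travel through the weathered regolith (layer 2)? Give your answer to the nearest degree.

10°

Ray parameter p = sin 7.2° / 665 = 1.8847e-04 s/m.
sin θ_2 = p·V_2 = 1.8847e-04 × 944 = 0.1779.
θ_2 = arcsin 0.1779 = 10.25°.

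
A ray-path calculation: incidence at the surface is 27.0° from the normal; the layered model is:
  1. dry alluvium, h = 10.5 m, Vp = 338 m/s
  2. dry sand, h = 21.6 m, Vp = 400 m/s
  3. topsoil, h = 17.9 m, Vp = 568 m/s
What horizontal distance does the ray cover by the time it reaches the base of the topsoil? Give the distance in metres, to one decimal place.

p = sin θ₁/V₁ = sin 27.0°/338 = 1.3432e-03 s/m is conserved through the stack.
Layer 1: θ = 27.00°; offset = 10.5·tan 27.00° = 5.350 m.
Layer 2: sin θ = p·400 = 0.5373 → θ = 32.50°; offset = 21.6·tan 32.50° = 13.760 m.
Layer 3: sin θ = p·568 = 0.7629 → θ = 49.72°; offset = 17.9·tan 49.72° = 21.124 m.
Total horizontal offset = 40.233 m.

40.2 m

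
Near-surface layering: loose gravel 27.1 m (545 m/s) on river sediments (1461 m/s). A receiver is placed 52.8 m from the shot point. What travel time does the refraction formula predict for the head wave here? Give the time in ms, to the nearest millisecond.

θ_c = arcsin(V₁/V₂) = arcsin(545/1461) = 21.90°, cos θ_c = 0.9278.
Intercept time tᵢ = 2h cos θ_c / V₁ = 2·27.1·0.9278/545 = 0.09227 s.
t = x/V₂ + tᵢ = 52.8/1461 + 0.09227 = 0.12841 s.

128 ms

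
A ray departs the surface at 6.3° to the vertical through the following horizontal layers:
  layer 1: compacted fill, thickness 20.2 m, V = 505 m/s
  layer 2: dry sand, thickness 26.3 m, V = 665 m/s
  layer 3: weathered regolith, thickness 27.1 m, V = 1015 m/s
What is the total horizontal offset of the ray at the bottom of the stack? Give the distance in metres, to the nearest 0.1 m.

12.2 m

Apply Snell's law at each interface; in layer i the horizontal offset is hᵢ·tan θᵢ.
Layer 1: θ = 6.30°; offset = 20.2·tan 6.30° = 2.230 m.
Layer 2: sin θ = 665·sin 6.3°/505 = 0.1445, θ = 8.31°; offset = 26.3·tan 8.31° = 3.841 m.
Layer 3: sin θ = 1015·sin 6.3°/505 = 0.2206, θ = 12.74°; offset = 27.1·tan 12.74° = 6.128 m.
Summing the layer offsets gives 12.199 m.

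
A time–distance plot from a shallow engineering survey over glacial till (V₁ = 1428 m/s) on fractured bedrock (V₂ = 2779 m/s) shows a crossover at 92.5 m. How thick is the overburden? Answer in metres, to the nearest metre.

x_cross = 2h·√((V₂+V₁)/(V₂−V₁)) → h = x_cross / (2·√((V₂+V₁)/(V₂−V₁))).
√((V₂+V₁)/(V₂−V₁)) = √((2779+1428)/(2779−1428)) = 1.7647.
h = 92.5 / (2·1.7647) = 26.21 m.

26 m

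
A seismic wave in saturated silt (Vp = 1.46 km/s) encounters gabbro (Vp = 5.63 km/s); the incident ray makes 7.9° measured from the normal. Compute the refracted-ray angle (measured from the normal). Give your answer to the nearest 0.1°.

sin θ₁/V₁ = sin θ₂/V₂ ⇒ sin θ₂ = 5.63·sin 7.9°/1.46 = 5.63·0.1374/1.46 = 0.5300.
θ₂ = arcsin 0.5300 = 32.01° from the normal.

32.0°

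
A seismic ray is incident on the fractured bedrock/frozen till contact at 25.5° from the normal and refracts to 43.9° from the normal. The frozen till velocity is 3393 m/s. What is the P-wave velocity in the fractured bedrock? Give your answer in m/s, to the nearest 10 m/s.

2110 m/s

Snell's law: sin 25.5°/V₁ = sin 43.9°/V₂.
V₁ = V₂·sin 25.5°/sin 43.9° = 3393 × 0.6209 = 2106.61 m/s.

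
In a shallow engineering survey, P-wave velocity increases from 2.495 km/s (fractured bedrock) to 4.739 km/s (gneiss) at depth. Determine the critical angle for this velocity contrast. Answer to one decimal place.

Critical incidence: sin θ_c = V₁/V₂ = 2.495/4.739 = 0.5265.
θ_c = arcsin 0.5265 = 31.77°.

31.8°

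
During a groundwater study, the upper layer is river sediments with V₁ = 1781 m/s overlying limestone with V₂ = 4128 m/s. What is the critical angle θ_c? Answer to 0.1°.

Critical incidence: sin θ_c = V₁/V₂ = 1781/4128 = 0.4314.
θ_c = arcsin 0.4314 = 25.56°.

25.6°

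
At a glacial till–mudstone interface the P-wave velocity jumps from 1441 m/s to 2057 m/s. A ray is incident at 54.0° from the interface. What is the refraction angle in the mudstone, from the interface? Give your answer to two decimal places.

Convert to the normal: θ₁ = 90° − 54.0° = 36.0°.
Snell's law: sin θ₂ = (V₂/V₁)·sin θ₁ = (2057/1441)·sin 36.0° = 0.8391.
θ₂ = arcsin 0.8391 = 57.04° from the normal.
From the interface: 90° − 57.04° = 32.96°.

32.96°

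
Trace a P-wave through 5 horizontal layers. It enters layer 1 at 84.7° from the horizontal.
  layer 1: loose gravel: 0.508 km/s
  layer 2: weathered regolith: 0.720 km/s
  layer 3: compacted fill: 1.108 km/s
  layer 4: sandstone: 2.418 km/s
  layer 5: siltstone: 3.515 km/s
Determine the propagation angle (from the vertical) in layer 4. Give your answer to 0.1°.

From the normal: θ₁ = 90° − 84.7° = 5.3°.
Ray parameter p = sin 5.3° / 0.508 = 1.8183e-01 s/km.
sin θ_4 = p·V_4 = 1.8183e-01 × 2.418 = 0.4397.
θ_4 = arcsin 0.4397 = 26.08°.

26.1°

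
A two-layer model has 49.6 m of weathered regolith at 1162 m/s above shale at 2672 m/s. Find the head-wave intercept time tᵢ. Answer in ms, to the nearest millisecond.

θ_c = arcsin(V₁/V₂) = arcsin(1162/2672) = 25.78°; cos θ_c = 0.9005.
tᵢ = 2h·cos θ_c / V₁ = 2·49.6·0.9005 / 1162 = 0.07687 s.

77 ms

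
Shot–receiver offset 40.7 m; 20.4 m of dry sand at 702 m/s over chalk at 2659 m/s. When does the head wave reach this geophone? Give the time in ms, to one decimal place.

71.4 ms

t = x/V₂ + 2h·√(V₂²−V₁²)/(V₁V₂).
√(V₂²−V₁²) = √(2659²−702²) = 2564.7 m/s; delay term = 2·20.4·2564.7/(702·2659) = 0.05606 s.
t = 40.7/2659 + 0.05606 = 0.07136 s.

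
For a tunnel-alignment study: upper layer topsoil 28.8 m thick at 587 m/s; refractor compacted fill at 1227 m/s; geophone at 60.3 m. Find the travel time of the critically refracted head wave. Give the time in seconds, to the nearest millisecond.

0.135 s

t = x/V₂ + 2h·√(V₂²−V₁²)/(V₁V₂).
√(V₂²−V₁²) = √(1227²−587²) = 1077.5 m/s; delay term = 2·28.8·1077.5/(587·1227) = 0.08617 s.
t = 60.3/1227 + 0.08617 = 0.13531 s.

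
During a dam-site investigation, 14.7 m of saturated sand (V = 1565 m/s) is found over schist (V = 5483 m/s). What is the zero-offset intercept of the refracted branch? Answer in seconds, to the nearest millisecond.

0.018 s

tᵢ = 2h·√(V₂²−V₁²)/(V₁V₂).
√(V₂²−V₁²) = √(5483²−1565²) = 5254.9 m/s.
tᵢ = 2·14.7·5254.9/(1565·5483) = 0.01800 s.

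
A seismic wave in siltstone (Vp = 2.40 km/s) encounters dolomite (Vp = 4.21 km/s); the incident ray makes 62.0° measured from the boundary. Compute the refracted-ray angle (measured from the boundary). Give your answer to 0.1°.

34.6°

Convert to the normal: θ₁ = 90° − 62.0° = 28.0°.
sin θ₁/V₁ = sin θ₂/V₂ ⇒ sin θ₂ = 4.21·sin 28.0°/2.40 = 4.21·0.4695/2.40 = 0.8235.
θ₂ = arcsin 0.8235 = 55.44° from the normal.
From the interface: 90° − 55.44° = 34.56°.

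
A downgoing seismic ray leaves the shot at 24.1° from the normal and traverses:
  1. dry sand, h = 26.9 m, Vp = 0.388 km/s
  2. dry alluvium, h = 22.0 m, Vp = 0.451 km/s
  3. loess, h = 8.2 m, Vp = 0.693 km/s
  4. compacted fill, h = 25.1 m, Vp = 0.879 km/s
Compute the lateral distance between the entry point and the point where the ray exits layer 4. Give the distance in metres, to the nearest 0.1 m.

93.8 m

Ray parameter p = sin 24.1° / 0.388 km/s = 1.0524e+00 s/km.
Layer 1: θ = 24.10°; offset = 26.9·tan 24.10° = 12.033 m.
Layer 2: sin θ = p·0.451 = 0.4746 → θ = 28.34°; offset = 22.0·tan 28.34° = 11.863 m.
Layer 3: sin θ = p·0.693 = 0.7293 → θ = 46.83°; offset = 8.2·tan 46.83° = 8.741 m.
Layer 4: sin θ = p·0.879 = 0.9251 → θ = 67.68°; offset = 25.1·tan 67.68° = 61.130 m.
Σ offsets = 93.768 m.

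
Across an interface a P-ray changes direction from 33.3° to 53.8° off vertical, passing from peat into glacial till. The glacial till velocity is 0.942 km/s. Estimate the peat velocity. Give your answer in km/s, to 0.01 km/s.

Snell's law: sin 33.3°/V₁ = sin 53.8°/V₂.
V₁ = V₂·sin 33.3°/sin 53.8° = 0.942 × 0.6804 = 0.64 km/s.

0.64 km/s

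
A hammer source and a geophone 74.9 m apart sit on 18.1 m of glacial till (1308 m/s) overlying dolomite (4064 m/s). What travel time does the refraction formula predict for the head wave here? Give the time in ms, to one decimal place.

44.6 ms

θ_c = arcsin(V₁/V₂) = arcsin(1308/4064) = 18.77°, cos θ_c = 0.9468.
Intercept time tᵢ = 2h cos θ_c / V₁ = 2·18.1·0.9468/1308 = 0.02620 s.
t = x/V₂ + tᵢ = 74.9/4064 + 0.02620 = 0.04463 s.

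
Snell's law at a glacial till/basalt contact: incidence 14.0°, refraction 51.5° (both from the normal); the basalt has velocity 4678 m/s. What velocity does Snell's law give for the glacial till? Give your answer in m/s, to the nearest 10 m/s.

1450 m/s

sin 14.0° = 0.2419; sin 51.5° = 0.7826.
V₁ = V₂·(sin θ₁/sin θ₂) = 4678·(0.2419/0.7826) = 1446.08 m/s.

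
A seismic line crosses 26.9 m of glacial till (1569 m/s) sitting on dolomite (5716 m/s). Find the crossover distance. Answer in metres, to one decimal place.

71.3 m

θ_c = arcsin(1569/5716) = 15.93°, so cos θ_c = 0.9616 and tᵢ = 2h cos θ_c/V₁ = 0.0330 s.
At crossover x/V₁ = x/V₂ + tᵢ ⇒ x = tᵢ/(1/V₁ − 1/V₂) = 0.03297/(6.3735e-04 − 1.7495e-04) = 71.31 m.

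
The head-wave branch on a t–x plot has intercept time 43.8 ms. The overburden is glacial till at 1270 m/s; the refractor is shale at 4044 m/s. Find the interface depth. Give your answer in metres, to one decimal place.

29.3 m

θ_c = arcsin(1270/4044) = 18.30°; cos θ_c = 0.9494.
tᵢ = 2h cos θ_c/V₁ ⇒ h = tᵢ·V₁/(2 cos θ_c) = 0.0438·1270/(2·0.9494) = 29.30 m.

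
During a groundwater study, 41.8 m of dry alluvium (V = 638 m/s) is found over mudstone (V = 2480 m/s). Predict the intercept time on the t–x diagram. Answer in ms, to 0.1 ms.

126.6 ms

tᵢ = 2h·√(V₂²−V₁²)/(V₁V₂).
√(V₂²−V₁²) = √(2480²−638²) = 2396.5 m/s.
tᵢ = 2·41.8·2396.5/(638·2480) = 0.12662 s.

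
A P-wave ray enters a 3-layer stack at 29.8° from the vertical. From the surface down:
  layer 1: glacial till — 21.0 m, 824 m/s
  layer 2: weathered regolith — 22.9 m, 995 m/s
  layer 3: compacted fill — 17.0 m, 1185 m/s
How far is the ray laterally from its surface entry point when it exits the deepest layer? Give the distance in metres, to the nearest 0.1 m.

46.6 m

Ray parameter p = sin 29.8° / 824 m/s = 6.0312e-04 s/m.
Layer 1: θ = 29.80°; offset = 21.0·tan 29.80° = 12.027 m.
Layer 2: sin θ = p·995 = 0.6001 → θ = 36.88°; offset = 22.9·tan 36.88° = 17.180 m.
Layer 3: sin θ = p·1185 = 0.7147 → θ = 45.62°; offset = 17.0·tan 45.62° = 17.371 m.
Summing the layer offsets gives 46.578 m.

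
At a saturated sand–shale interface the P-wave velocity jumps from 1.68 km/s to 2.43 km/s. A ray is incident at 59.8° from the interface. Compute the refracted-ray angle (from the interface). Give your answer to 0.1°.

43.3°

Convert to the normal: θ₁ = 90° − 59.8° = 30.2°.
Snell's law: sin θ₂ = (V₂/V₁)·sin θ₁ = (2.43/1.68)·sin 30.2° = 0.7276.
θ₂ = arcsin 0.7276 = 46.68° from the normal.
From the interface: 90° − 46.68° = 43.32°.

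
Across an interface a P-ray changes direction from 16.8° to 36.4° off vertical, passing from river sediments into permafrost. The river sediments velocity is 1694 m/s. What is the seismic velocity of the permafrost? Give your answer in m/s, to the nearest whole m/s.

3478 m/s

Snell's law: sin 16.8°/V₁ = sin 36.4°/V₂.
V₂ = V₁·sin 36.4°/sin 16.8° = 1694 × 2.0531 = 3478.00 m/s.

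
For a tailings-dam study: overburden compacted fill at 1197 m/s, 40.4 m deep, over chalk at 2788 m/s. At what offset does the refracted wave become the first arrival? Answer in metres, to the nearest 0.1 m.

127.9 m

θ_c = arcsin(1197/2788) = 25.43°, so cos θ_c = 0.9031 and tᵢ = 2h cos θ_c/V₁ = 0.0610 s.
At crossover x/V₁ = x/V₂ + tᵢ ⇒ x = tᵢ/(1/V₁ − 1/V₂) = 0.06096/(8.3542e-04 − 3.5868e-04) = 127.88 m.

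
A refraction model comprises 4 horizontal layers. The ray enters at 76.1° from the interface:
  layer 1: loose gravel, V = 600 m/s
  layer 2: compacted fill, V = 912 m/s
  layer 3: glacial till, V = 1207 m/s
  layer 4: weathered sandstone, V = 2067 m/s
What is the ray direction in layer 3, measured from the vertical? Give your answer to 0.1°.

28.9°

From the normal: θ₁ = 90° − 76.1° = 13.9°.
Snell's law across each interface conserves sin θ / V, so sin θ_3 = V_3·sin θ₁/V₁.
sin θ_3 = 1207 × sin 13.9° / 600 = 0.4833.
θ_3 = arcsin 0.4833 = 28.90°.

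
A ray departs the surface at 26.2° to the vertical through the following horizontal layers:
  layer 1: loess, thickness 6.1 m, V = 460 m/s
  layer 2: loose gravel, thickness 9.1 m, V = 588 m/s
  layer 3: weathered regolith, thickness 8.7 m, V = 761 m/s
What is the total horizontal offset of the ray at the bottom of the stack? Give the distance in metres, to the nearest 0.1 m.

p = sin θ₁/V₁ = sin 26.2°/460 = 9.5980e-04 s/m is conserved through the stack.
Layer 1: θ = 26.20°; offset = 6.1·tan 26.20° = 3.002 m.
Layer 2: sin θ = p·588 = 0.5644 → θ = 34.36°; offset = 9.1·tan 34.36° = 6.221 m.
Layer 3: sin θ = p·761 = 0.7304 → θ = 46.92°; offset = 8.7·tan 46.92° = 9.304 m.
Σ offsets = 18.526 m.

18.5 m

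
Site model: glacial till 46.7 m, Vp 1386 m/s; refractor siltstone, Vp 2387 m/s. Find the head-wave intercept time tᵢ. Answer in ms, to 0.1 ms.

θ_c = arcsin(V₁/V₂) = arcsin(1386/2387) = 35.50°; cos θ_c = 0.8142.
tᵢ = 2h·cos θ_c / V₁ = 2·46.7·0.8142 / 1386 = 0.05486 s.

54.9 ms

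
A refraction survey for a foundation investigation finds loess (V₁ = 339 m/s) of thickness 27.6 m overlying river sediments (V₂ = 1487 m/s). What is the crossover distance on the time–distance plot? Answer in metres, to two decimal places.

69.62 m

θ_c = arcsin(339/1487) = 13.18°, so cos θ_c = 0.9737 and tᵢ = 2h cos θ_c/V₁ = 0.1585 s.
At crossover x/V₁ = x/V₂ + tᵢ ⇒ x = tᵢ/(1/V₁ − 1/V₂) = 0.15854/(2.9499e-03 − 6.7249e-04) = 69.62 m.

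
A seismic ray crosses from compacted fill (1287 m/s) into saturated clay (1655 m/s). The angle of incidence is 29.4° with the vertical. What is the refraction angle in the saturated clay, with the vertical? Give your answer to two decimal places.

39.14°

sin θ₁/V₁ = sin θ₂/V₂ ⇒ sin θ₂ = 1655·sin 29.4°/1287 = 1655·0.4909/1287 = 0.6313.
θ₂ = sin⁻¹(0.6313) = 39.14° (from vertical).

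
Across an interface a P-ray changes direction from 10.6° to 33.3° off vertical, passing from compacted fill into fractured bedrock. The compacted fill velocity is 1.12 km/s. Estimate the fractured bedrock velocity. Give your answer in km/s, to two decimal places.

sin 10.6° = 0.1840; sin 33.3° = 0.5490.
V₂ = V₁·(sin θ₂/sin θ₁) = 1.12·(0.5490/0.1840) = 3.34 km/s.

3.34 km/s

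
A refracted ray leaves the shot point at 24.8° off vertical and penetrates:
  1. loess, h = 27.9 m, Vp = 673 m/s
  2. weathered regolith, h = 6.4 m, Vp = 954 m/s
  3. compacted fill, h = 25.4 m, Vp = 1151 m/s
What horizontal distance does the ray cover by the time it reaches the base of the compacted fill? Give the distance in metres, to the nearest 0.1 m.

43.8 m

p = sin θ₁/V₁ = sin 24.8°/673 = 6.2326e-04 s/m is conserved through the stack.
Layer 1: θ = 24.80°; offset = 27.9·tan 24.80° = 12.892 m.
Layer 2: sin θ = p·954 = 0.5946 → θ = 36.48°; offset = 6.4·tan 36.48° = 4.733 m.
Layer 3: sin θ = p·1151 = 0.7174 → θ = 45.84°; offset = 25.4·tan 45.84° = 26.154 m.
Σ offsets = 43.778 m.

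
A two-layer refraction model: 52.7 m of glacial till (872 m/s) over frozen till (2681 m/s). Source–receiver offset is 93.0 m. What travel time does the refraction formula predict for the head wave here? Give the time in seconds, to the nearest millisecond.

0.149 s

t = x/V₂ + 2h·√(V₂²−V₁²)/(V₁V₂).
√(V₂²−V₁²) = √(2681²−872²) = 2535.2 m/s; delay term = 2·52.7·2535.2/(872·2681) = 0.11430 s.
t = 93.0/2681 + 0.11430 = 0.14899 s.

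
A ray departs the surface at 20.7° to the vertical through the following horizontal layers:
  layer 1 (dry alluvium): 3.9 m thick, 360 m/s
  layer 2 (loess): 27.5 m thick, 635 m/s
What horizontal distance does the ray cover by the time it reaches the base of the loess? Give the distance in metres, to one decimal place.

23.4 m

Apply Snell's law at each interface; in layer i the horizontal offset is hᵢ·tan θᵢ.
Layer 1: θ = 20.70°; offset = 3.9·tan 20.70° = 1.474 m.
Layer 2: sin θ = 635·sin 20.7°/360 = 0.6235, θ = 38.57°; offset = 27.5·tan 38.57° = 21.931 m.
Summing the layer offsets gives 23.404 m.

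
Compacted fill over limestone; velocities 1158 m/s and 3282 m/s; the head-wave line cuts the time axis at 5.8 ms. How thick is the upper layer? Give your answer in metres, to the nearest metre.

h = tᵢ·V₁·V₂ / (2·√(V₂²−V₁²)).
√(V₂²−V₁²) = √(3282² − 1158²) = 3070.9 m/s.
h = 0.0058 s × 1158 × 3282 / (2 × 3070.9) = 3.59 m.

4 m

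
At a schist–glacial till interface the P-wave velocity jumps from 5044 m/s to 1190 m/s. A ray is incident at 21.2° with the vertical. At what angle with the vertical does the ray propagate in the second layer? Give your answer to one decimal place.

4.9°

sin θ₁/V₁ = sin θ₂/V₂ ⇒ sin θ₂ = 1190·sin 21.2°/5044 = 1190·0.3616/5044 = 0.0853.
θ₂ = sin⁻¹(0.0853) = 4.89° (from vertical).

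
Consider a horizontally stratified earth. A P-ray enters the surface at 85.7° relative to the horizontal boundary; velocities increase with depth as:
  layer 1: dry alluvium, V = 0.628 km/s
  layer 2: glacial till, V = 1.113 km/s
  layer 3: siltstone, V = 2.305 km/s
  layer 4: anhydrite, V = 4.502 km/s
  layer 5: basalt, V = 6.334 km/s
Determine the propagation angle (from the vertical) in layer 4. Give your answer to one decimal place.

32.5°

From the normal: θ₁ = 90° − 85.7° = 4.3°.
Snell's law across each interface conserves sin θ / V, so sin θ_4 = V_4·sin θ₁/V₁.
sin θ_4 = 4.502 × sin 4.3° / 0.628 = 0.5375.
θ_4 = 32.51° from the vertical.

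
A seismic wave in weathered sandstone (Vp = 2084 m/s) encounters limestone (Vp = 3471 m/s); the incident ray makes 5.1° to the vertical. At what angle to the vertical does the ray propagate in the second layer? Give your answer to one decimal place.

sin θ₁/V₁ = sin θ₂/V₂ ⇒ sin θ₂ = 3471·sin 5.1°/2084 = 3471·0.0889/2084 = 0.1481.
θ₂ = sin⁻¹(0.1481) = 8.51° (from vertical).

8.5°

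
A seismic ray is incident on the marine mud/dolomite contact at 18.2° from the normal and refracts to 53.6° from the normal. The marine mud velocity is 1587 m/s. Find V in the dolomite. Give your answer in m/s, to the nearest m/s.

Snell's law: sin 18.2°/V₁ = sin 53.6°/V₂.
V₂ = V₁·sin 53.6°/sin 18.2° = 1587 × 2.5770 = 4089.73 m/s.

4090 m/s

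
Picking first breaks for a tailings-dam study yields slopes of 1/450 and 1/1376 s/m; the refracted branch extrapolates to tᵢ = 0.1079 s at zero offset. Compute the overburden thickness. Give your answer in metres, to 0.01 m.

h = tᵢ·V₁·V₂ / (2·√(V₂²−V₁²)).
√(V₂²−V₁²) = √(1376² − 450²) = 1300.3 m/s.
h = 0.1079 s × 450 × 1376 / (2 × 1300.3) = 25.69 m.

25.69 m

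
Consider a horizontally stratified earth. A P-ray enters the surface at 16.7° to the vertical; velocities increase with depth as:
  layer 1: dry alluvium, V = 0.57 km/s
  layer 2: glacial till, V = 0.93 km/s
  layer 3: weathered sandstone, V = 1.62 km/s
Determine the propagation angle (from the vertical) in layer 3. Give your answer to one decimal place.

54.8°

Ray parameter p = sin 16.7° / 0.57 = 5.0414e-01 s/km.
sin θ_3 = p·V_3 = 5.0414e-01 × 1.62 = 0.8167.
θ_3 = 54.76° from the vertical.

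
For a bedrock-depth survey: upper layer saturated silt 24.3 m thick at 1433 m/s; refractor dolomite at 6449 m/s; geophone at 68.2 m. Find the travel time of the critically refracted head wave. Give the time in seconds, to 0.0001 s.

0.0436 s

t = x/V₂ + 2h·√(V₂²−V₁²)/(V₁V₂).
√(V₂²−V₁²) = √(6449²−1433²) = 6287.8 m/s; delay term = 2·24.3·6287.8/(1433·6449) = 0.03307 s.
t = 68.2/6449 + 0.03307 = 0.04364 s.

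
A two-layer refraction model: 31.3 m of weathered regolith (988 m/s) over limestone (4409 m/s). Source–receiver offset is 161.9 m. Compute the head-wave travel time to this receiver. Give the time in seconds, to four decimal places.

0.0985 s

θ_c = arcsin(V₁/V₂) = arcsin(988/4409) = 12.95°, cos θ_c = 0.9746.
Intercept time tᵢ = 2h cos θ_c / V₁ = 2·31.3·0.9746/988 = 0.06175 s.
t = x/V₂ + tᵢ = 161.9/4409 + 0.06175 = 0.09847 s.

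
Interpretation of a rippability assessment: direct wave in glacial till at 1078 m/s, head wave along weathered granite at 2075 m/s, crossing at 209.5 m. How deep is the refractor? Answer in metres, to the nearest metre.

59 m

x_cross = 2h·√((V₂+V₁)/(V₂−V₁)) → h = x_cross / (2·√((V₂+V₁)/(V₂−V₁))).
√((V₂+V₁)/(V₂−V₁)) = √((2075+1078)/(2075−1078)) = 1.7783.
h = 209.5 / (2·1.7783) = 58.90 m.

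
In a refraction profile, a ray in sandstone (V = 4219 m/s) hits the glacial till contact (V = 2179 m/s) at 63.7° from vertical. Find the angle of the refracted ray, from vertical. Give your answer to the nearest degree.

28°

sin θ₁/V₁ = sin θ₂/V₂ ⇒ sin θ₂ = 2179·sin 63.7°/4219 = 2179·0.8965/4219 = 0.4630.
θ₂ = sin⁻¹(0.4630) = 27.58° (from vertical).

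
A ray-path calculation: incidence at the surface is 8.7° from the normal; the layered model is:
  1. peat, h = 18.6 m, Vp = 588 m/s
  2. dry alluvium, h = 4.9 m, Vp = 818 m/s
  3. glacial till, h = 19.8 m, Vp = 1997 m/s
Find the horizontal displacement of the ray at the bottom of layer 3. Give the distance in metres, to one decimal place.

15.8 m

p = sin θ₁/V₁ = sin 8.7°/588 = 2.5725e-04 s/m is conserved through the stack.
Layer 1: θ = 8.70°; offset = 18.6·tan 8.70° = 2.846 m.
Layer 2: sin θ = p·818 = 0.2104 → θ = 12.15°; offset = 4.9·tan 12.15° = 1.055 m.
Layer 3: sin θ = p·1997 = 0.5137 → θ = 30.91°; offset = 19.8·tan 30.91° = 11.856 m.
Summing the layer offsets gives 15.757 m.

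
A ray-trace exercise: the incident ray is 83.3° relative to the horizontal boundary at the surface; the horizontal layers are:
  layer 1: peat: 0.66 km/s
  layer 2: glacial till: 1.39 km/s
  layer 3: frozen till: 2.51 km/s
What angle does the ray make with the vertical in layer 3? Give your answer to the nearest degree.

26°

From the normal: θ₁ = 90° − 83.3° = 6.7°.
Snell's law across each interface conserves sin θ / V, so sin θ_3 = V_3·sin θ₁/V₁.
sin θ_3 = 2.51 × sin 6.7° / 0.66 = 0.4437.
θ_3 = arcsin 0.4437 = 26.34°.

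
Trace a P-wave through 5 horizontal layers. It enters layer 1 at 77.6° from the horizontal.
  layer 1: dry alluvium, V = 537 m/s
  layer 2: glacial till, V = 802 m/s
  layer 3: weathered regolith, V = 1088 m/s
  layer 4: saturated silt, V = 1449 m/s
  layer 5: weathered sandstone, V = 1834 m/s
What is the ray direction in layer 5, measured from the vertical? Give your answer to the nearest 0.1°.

From the normal: θ₁ = 90° − 77.6° = 12.4°.
Snell's law across each interface conserves sin θ / V, so sin θ_5 = V_5·sin θ₁/V₁.
sin θ_5 = 1834 × sin 12.4° / 537 = 0.7334.
θ_5 = arcsin 0.7334 = 47.17°.

47.2°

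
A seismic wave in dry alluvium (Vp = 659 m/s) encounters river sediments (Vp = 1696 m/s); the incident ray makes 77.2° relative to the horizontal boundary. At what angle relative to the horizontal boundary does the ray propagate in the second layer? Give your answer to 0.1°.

55.2°

Angle from the normal: 90° − 77.2° = 12.8°.
Snell's law: sin θ₂ = (V₂/V₁)·sin θ₁ = (1696/659)·sin 12.8° = 0.5702.
θ₂ = sin⁻¹(0.5702) = 34.76° (from vertical).
From the interface: 90° − 34.76° = 55.24°.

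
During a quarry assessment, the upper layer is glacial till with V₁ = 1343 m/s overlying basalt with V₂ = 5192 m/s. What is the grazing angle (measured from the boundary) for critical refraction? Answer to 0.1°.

75.0°

Critical incidence: sin θ_c = V₁/V₂ = 1343/5192 = 0.2587.
θ_c = arcsin 0.2587 = 14.99°.
Measured from the interface: 90° − 14.99° = 75.01°.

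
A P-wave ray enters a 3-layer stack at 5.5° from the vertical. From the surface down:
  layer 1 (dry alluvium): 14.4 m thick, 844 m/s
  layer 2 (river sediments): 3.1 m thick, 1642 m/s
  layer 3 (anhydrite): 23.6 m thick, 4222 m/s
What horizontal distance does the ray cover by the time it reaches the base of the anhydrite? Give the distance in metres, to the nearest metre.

15 m

Apply Snell's law at each interface; in layer i the horizontal offset is hᵢ·tan θᵢ.
Layer 1: θ = 5.50°; offset = 14.4·tan 5.50° = 1.387 m.
Layer 2: sin θ = 1642·sin 5.5°/844 = 0.1865, θ = 10.75°; offset = 3.1·tan 10.75° = 0.588 m.
Layer 3: sin θ = 4222·sin 5.5°/844 = 0.4795, θ = 28.65°; offset = 23.6·tan 28.65° = 12.894 m.
Summing the layer offsets gives 14.869 m.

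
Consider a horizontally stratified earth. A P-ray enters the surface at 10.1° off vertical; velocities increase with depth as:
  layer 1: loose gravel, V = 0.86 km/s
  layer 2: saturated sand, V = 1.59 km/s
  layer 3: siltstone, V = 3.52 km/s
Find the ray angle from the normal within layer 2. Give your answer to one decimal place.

Snell's law across each interface conserves sin θ / V, so sin θ_2 = V_2·sin θ₁/V₁.
sin θ_2 = 1.59 × sin 10.1° / 0.86 = 0.3242.
θ_2 = arcsin 0.3242 = 18.92°.

18.9°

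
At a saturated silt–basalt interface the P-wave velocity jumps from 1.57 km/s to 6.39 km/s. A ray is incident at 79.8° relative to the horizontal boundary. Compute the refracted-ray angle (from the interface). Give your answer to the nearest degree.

Convert to the normal: θ₁ = 90° − 79.8° = 10.2°.
sin θ₁/V₁ = sin θ₂/V₂ ⇒ sin θ₂ = 6.39·sin 10.2°/1.57 = 6.39·0.1771/1.57 = 0.7207.
θ₂ = arcsin 0.7207 = 46.12° from the normal.
From the interface: 90° − 46.12° = 43.88°.

44°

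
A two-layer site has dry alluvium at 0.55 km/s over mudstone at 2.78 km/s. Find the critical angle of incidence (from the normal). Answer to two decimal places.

11.41°

At critical incidence the refracted ray runs along the interface (θ₂ = 90°), so sin θ_c = V₁/V₂.
θ_c = arcsin(0.55/2.78) = arcsin 0.1978 = 11.41°.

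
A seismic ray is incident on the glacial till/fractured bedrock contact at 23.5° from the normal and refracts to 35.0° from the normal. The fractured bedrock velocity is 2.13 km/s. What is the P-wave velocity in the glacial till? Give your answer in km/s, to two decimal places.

Snell's law: sin 23.5°/V₁ = sin 35.0°/V₂.
V₁ = V₂·sin 23.5°/sin 35.0° = 2.13 × 0.6952 = 1.48 km/s.

1.48 km/s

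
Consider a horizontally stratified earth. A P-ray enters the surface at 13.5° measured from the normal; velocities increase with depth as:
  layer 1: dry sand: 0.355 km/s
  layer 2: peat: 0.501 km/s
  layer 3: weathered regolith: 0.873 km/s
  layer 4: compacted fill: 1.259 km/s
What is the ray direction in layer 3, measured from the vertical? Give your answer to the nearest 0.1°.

Ray parameter p = sin 13.5° / 0.355 = 6.5759e-01 s/km.
sin θ_3 = p·V_3 = 6.5759e-01 × 0.873 = 0.5741.
θ_3 = arcsin 0.5741 = 35.04°.

35.0°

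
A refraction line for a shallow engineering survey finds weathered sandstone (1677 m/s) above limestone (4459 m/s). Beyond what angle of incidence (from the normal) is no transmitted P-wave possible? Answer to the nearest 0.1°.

22.1°

At critical incidence the refracted ray runs along the interface (θ₂ = 90°), so sin θ_c = V₁/V₂.
θ_c = arcsin(1677/4459) = arcsin 0.3761 = 22.09°.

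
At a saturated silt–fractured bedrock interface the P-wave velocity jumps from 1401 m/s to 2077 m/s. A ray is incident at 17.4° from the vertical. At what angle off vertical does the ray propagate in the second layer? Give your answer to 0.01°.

26.32°

Snell's law: sin θ₂ = (V₂/V₁)·sin θ₁ = (2077/1401)·sin 17.4° = 0.4433.
θ₂ = arcsin 0.4433 = 26.32° from the normal.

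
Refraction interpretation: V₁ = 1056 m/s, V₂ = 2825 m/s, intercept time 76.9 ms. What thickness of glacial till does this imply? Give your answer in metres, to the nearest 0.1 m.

43.8 m

θ_c = arcsin(1056/2825) = 21.95°; cos θ_c = 0.9275.
tᵢ = 2h cos θ_c/V₁ ⇒ h = tᵢ·V₁/(2 cos θ_c) = 0.0769·1056/(2·0.9275) = 43.78 m.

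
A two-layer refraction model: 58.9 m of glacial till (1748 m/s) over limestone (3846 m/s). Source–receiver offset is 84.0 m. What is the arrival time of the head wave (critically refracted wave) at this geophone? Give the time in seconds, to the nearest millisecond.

0.082 s

θ_c = arcsin(V₁/V₂) = arcsin(1748/3846) = 27.03°, cos θ_c = 0.8907.
Intercept time tᵢ = 2h cos θ_c / V₁ = 2·58.9·0.8907/1748 = 0.06003 s.
t = x/V₂ + tᵢ = 84.0/3846 + 0.06003 = 0.08187 s.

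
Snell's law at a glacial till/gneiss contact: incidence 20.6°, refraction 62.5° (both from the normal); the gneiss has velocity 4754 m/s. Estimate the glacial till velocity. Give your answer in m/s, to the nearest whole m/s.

Snell's law: sin 20.6°/V₁ = sin 62.5°/V₂.
V₁ = V₂·sin 20.6°/sin 62.5° = 4754 × 0.3967 = 1885.72 m/s.

1886 m/s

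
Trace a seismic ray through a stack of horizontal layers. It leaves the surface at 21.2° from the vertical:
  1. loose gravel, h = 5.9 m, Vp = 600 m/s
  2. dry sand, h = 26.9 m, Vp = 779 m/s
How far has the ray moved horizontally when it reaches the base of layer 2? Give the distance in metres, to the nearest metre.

Apply Snell's law at each interface; in layer i the horizontal offset is hᵢ·tan θᵢ.
Layer 1: θ = 21.20°; offset = 5.9·tan 21.20° = 2.288 m.
Layer 2: sin θ = 779·sin 21.2°/600 = 0.4695, θ = 28.00°; offset = 26.9·tan 28.00° = 14.304 m.
Σ offsets = 16.593 m.

17 m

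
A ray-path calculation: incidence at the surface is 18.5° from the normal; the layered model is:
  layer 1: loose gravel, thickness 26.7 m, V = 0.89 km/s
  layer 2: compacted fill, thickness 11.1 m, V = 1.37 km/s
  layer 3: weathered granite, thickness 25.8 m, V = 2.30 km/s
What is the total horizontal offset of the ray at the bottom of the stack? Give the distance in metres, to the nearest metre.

p = sin θ₁/V₁ = sin 18.5°/0.89 = 3.5652e-01 s/km is conserved through the stack.
Layer 1: θ = 18.50°; offset = 26.7·tan 18.50° = 8.934 m.
Layer 2: sin θ = p·1.37 = 0.4884 → θ = 29.24°; offset = 11.1·tan 29.24° = 6.213 m.
Layer 3: sin θ = p·2.30 = 0.8200 → θ = 55.08°; offset = 25.8·tan 55.08° = 36.963 m.
Total horizontal offset = 52.110 m.

52 m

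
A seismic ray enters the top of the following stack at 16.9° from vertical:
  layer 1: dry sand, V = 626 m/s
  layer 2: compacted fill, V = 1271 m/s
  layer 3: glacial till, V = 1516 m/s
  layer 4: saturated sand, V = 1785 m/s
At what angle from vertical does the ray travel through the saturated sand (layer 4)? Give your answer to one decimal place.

56.0°

Snell's law across each interface conserves sin θ / V, so sin θ_4 = V_4·sin θ₁/V₁.
sin θ_4 = 1785 × sin 16.9° / 626 = 0.8289.
θ_4 = arcsin 0.8289 = 55.99°.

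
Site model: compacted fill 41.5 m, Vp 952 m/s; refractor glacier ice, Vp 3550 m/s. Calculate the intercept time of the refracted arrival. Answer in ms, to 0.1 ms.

tᵢ = 2h·√(V₂²−V₁²)/(V₁V₂).
√(V₂²−V₁²) = √(3550²−952²) = 3420.0 m/s.
tᵢ = 2·41.5·3420.0/(952·3550) = 0.08399 s.

84.0 ms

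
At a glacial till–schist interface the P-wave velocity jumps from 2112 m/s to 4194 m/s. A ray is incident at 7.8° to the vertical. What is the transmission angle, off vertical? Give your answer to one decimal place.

sin θ₁/V₁ = sin θ₂/V₂ ⇒ sin θ₂ = 4194·sin 7.8°/2112 = 4194·0.1357/2112 = 0.2695.
θ₂ = arcsin 0.2695 = 15.63° from the normal.

15.6°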